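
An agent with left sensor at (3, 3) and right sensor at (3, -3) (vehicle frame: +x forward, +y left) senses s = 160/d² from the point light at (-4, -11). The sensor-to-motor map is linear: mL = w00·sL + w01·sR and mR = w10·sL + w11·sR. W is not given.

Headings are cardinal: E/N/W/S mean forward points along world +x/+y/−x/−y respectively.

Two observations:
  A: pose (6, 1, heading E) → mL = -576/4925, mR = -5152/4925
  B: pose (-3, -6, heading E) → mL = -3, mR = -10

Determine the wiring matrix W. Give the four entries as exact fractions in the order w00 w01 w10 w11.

1/2 -1/2 -1 -1

obs A: pose=(6,1,E) → sL=80/197, sR=16/25, mL=-576/4925, mR=-5152/4925
obs B: pose=(-3,-6,E) → sL=2, sR=8, mL=-3, mR=-10
sensor matrix S = [[80/197, 16/25], [2, 8]]; det S = 9696/4925
solve [mL_A; mL_B] = S·[w00; w01] and [mR_A; mR_B] = S·[w10; w11]:
  w00 = 1/2, w01 = -1/2, w10 = -1, w11 = -1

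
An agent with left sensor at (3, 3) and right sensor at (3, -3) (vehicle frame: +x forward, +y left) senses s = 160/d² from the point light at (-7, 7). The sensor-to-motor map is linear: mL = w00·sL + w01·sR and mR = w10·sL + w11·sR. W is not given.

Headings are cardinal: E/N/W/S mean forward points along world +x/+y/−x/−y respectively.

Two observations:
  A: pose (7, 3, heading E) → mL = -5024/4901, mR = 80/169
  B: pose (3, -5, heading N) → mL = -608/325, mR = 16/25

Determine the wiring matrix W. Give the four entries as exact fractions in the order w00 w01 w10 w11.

-1 -1 0 1

obs A: pose=(7,3,E) → sL=16/29, sR=80/169, mL=-5024/4901, mR=80/169
obs B: pose=(3,-5,N) → sL=16/13, sR=16/25, mL=-608/325, mR=16/25
sensor matrix S = [[16/29, 80/169], [16/13, 16/25]]; det S = -365568/1592825
solve [mL_A; mL_B] = S·[w00; w01] and [mR_A; mR_B] = S·[w10; w11]:
  w00 = -1, w01 = -1, w10 = 0, w11 = 1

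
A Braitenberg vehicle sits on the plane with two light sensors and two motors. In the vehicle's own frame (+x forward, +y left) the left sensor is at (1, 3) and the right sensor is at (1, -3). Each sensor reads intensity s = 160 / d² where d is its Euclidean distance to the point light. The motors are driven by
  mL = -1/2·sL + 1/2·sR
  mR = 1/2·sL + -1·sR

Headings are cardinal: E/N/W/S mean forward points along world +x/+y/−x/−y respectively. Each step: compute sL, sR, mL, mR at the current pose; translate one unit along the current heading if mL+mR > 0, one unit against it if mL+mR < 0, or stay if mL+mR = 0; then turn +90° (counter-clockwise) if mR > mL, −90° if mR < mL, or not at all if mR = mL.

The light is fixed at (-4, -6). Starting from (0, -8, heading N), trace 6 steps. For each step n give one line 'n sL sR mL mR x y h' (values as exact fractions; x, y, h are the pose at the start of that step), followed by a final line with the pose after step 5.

0 80 16/5 -192/5 184/5 0 -8 N
1 32/9 160/9 64/9 -16 0 -9 W
2 20 40/17 -150/17 130/17 1 -9 N
3 32/13 160/17 768/221 -1808/221 1 -10 W
4 80/9 16/9 -32/9 8/3 2 -10 N
5 160/89 160/29 4800/2581 -11920/2581 2 -11 W
final 3 -11 N

n=0: pose=(0,-8,N); sL=80, sR=16/5; mL=-192/5, mR=184/5; mL+mR=-8/5 → advance -1; mR−mL=376/5 → turn +1·90°
n=1: pose=(0,-9,W); sL=32/9, sR=160/9; mL=64/9, mR=-16; mL+mR=-80/9 → advance -1; mR−mL=-208/9 → turn -1·90°
n=2: pose=(1,-9,N); sL=20, sR=40/17; mL=-150/17, mR=130/17; mL+mR=-20/17 → advance -1; mR−mL=280/17 → turn +1·90°
n=3: pose=(1,-10,W); sL=32/13, sR=160/17; mL=768/221, mR=-1808/221; mL+mR=-80/17 → advance -1; mR−mL=-2576/221 → turn -1·90°
n=4: pose=(2,-10,N); sL=80/9, sR=16/9; mL=-32/9, mR=8/3; mL+mR=-8/9 → advance -1; mR−mL=56/9 → turn +1·90°
n=5: pose=(2,-11,W); sL=160/89, sR=160/29; mL=4800/2581, mR=-11920/2581; mL+mR=-80/29 → advance -1; mR−mL=-16720/2581 → turn -1·90°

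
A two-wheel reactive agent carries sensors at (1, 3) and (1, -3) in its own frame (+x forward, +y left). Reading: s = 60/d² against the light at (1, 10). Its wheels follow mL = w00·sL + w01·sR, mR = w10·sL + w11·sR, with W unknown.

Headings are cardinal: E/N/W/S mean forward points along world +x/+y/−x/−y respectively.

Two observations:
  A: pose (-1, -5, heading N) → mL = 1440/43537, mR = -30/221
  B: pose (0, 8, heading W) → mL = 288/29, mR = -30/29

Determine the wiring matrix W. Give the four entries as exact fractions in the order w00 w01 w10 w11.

-1 1 -1/2 0

obs A: pose=(-1,-5,N) → sL=60/221, sR=60/197, mL=1440/43537, mR=-30/221
obs B: pose=(0,8,W) → sL=60/29, sR=12, mL=288/29, mR=-30/29
sensor matrix S = [[60/221, 60/197], [60/29, 12]]; det S = 3317760/1262573
solve [mL_A; mL_B] = S·[w00; w01] and [mR_A; mR_B] = S·[w10; w11]:
  w00 = -1, w01 = 1, w10 = -1/2, w11 = 0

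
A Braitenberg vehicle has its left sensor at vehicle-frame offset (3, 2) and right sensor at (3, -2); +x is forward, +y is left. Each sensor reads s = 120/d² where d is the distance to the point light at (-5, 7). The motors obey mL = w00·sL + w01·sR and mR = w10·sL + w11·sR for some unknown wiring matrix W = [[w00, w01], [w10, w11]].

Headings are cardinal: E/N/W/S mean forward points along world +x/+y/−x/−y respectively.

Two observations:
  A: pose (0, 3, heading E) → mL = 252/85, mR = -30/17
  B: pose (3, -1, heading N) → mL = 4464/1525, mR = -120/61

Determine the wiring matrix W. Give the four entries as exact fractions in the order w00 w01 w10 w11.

1 1 -1 0

obs A: pose=(0,3,E) → sL=30/17, sR=6/5, mL=252/85, mR=-30/17
obs B: pose=(3,-1,N) → sL=120/61, sR=24/25, mL=4464/1525, mR=-120/61
sensor matrix S = [[30/17, 6/5], [120/61, 24/25]]; det S = -3456/5185
solve [mL_A; mL_B] = S·[w00; w01] and [mR_A; mR_B] = S·[w10; w11]:
  w00 = 1, w01 = 1, w10 = -1, w11 = 0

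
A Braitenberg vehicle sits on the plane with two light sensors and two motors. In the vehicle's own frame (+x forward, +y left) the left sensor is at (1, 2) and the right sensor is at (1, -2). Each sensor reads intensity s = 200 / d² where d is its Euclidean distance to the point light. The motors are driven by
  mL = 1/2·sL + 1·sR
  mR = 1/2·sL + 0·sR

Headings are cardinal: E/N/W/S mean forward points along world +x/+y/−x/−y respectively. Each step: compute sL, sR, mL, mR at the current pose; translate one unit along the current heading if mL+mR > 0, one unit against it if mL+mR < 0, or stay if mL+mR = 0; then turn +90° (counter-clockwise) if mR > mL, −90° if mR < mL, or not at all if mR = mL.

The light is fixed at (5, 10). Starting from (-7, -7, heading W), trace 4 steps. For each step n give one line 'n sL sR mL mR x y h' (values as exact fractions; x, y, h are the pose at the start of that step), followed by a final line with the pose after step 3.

n=0: pose=(-7,-7,W); sL=20/53, sR=100/197; mL=7270/10441, mR=10/53; mL+mR=9240/10441 → advance +1; mR−mL=-100/197 → turn -1·90°
n=1: pose=(-8,-7,N); sL=200/481, sR=200/377; mL=10300/13949, mR=100/481; mL+mR=13200/13949 → advance +1; mR−mL=-200/377 → turn -1·90°
n=2: pose=(-8,-6,E); sL=10/17, sR=50/117; mL=1435/1989, mR=5/17; mL+mR=2020/1989 → advance +1; mR−mL=-50/117 → turn -1·90°
n=3: pose=(-7,-6,S); sL=200/389, sR=40/97; mL=25260/37733, mR=100/389; mL+mR=34960/37733 → advance +1; mR−mL=-40/97 → turn -1·90°

0 20/53 100/197 7270/10441 10/53 -7 -7 W
1 200/481 200/377 10300/13949 100/481 -8 -7 N
2 10/17 50/117 1435/1989 5/17 -8 -6 E
3 200/389 40/97 25260/37733 100/389 -7 -6 S
final -7 -7 W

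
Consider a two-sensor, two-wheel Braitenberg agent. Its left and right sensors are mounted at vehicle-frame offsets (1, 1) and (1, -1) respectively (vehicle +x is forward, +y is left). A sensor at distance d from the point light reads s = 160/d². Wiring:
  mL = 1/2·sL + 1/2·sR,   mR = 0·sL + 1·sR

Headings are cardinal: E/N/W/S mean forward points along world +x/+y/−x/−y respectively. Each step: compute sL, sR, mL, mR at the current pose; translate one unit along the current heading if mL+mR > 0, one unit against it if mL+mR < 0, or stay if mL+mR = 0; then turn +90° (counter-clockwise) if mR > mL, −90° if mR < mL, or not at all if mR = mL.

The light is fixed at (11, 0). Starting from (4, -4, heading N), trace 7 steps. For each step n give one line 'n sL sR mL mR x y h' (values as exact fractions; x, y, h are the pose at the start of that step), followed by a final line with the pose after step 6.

n=0: pose=(4,-4,N); sL=160/73, sR=32/9; mL=1888/657, mR=32/9; mL+mR=1408/219 → advance +1; mR−mL=448/657 → turn +1·90°
n=1: pose=(4,-3,W); sL=2, sR=40/17; mL=37/17, mR=40/17; mL+mR=77/17 → advance +1; mR−mL=3/17 → turn +1·90°
n=2: pose=(3,-3,S); sL=32/13, sR=160/97; mL=2592/1261, mR=160/97; mL+mR=4672/1261 → advance +1; mR−mL=-512/1261 → turn -1·90°
n=3: pose=(3,-4,W); sL=80/53, sR=16/9; mL=784/477, mR=16/9; mL+mR=544/159 → advance +1; mR−mL=64/477 → turn +1·90°
n=4: pose=(2,-4,S); sL=160/89, sR=32/25; mL=3424/2225, mR=32/25; mL+mR=6272/2225 → advance +1; mR−mL=-576/2225 → turn -1·90°
n=5: pose=(2,-5,W); sL=20/17, sR=40/29; mL=630/493, mR=40/29; mL+mR=1310/493 → advance +1; mR−mL=50/493 → turn +1·90°
n=6: pose=(1,-5,S); sL=160/117, sR=160/157; mL=21920/18369, mR=160/157; mL+mR=40640/18369 → advance +1; mR−mL=-3200/18369 → turn -1·90°

0 160/73 32/9 1888/657 32/9 4 -4 N
1 2 40/17 37/17 40/17 4 -3 W
2 32/13 160/97 2592/1261 160/97 3 -3 S
3 80/53 16/9 784/477 16/9 3 -4 W
4 160/89 32/25 3424/2225 32/25 2 -4 S
5 20/17 40/29 630/493 40/29 2 -5 W
6 160/117 160/157 21920/18369 160/157 1 -5 S
final 1 -6 W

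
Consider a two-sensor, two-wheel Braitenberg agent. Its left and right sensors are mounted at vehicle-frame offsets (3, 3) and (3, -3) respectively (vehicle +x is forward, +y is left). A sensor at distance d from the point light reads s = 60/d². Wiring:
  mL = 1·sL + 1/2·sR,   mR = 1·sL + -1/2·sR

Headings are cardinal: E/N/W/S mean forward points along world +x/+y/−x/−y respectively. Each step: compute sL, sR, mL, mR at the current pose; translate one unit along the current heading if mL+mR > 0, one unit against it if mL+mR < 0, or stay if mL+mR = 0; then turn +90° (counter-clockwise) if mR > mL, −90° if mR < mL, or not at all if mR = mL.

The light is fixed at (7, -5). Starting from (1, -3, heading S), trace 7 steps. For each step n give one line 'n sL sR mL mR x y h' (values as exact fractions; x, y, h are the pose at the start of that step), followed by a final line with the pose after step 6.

0 6 30/41 261/41 231/41 1 -3 S
1 12/17 60/97 1674/1649 654/1649 1 -4 W
2 15/29 15/8 675/464 -195/464 0 -4 N
3 60/41 60/17 2250/697 -210/697 0 -3 E
4 6 30/41 261/41 231/41 1 -3 S
5 12/17 60/97 1674/1649 654/1649 1 -4 W
6 15/29 15/8 675/464 -195/464 0 -4 N
final 0 -3 E

n=0: pose=(1,-3,S); sL=6, sR=30/41; mL=261/41, mR=231/41; mL+mR=12 → advance +1; mR−mL=-30/41 → turn -1·90°
n=1: pose=(1,-4,W); sL=12/17, sR=60/97; mL=1674/1649, mR=654/1649; mL+mR=24/17 → advance +1; mR−mL=-60/97 → turn -1·90°
n=2: pose=(0,-4,N); sL=15/29, sR=15/8; mL=675/464, mR=-195/464; mL+mR=30/29 → advance +1; mR−mL=-15/8 → turn -1·90°
n=3: pose=(0,-3,E); sL=60/41, sR=60/17; mL=2250/697, mR=-210/697; mL+mR=120/41 → advance +1; mR−mL=-60/17 → turn -1·90°
n=4: pose=(1,-3,S); sL=6, sR=30/41; mL=261/41, mR=231/41; mL+mR=12 → advance +1; mR−mL=-30/41 → turn -1·90°
n=5: pose=(1,-4,W); sL=12/17, sR=60/97; mL=1674/1649, mR=654/1649; mL+mR=24/17 → advance +1; mR−mL=-60/97 → turn -1·90°
n=6: pose=(0,-4,N); sL=15/29, sR=15/8; mL=675/464, mR=-195/464; mL+mR=30/29 → advance +1; mR−mL=-15/8 → turn -1·90°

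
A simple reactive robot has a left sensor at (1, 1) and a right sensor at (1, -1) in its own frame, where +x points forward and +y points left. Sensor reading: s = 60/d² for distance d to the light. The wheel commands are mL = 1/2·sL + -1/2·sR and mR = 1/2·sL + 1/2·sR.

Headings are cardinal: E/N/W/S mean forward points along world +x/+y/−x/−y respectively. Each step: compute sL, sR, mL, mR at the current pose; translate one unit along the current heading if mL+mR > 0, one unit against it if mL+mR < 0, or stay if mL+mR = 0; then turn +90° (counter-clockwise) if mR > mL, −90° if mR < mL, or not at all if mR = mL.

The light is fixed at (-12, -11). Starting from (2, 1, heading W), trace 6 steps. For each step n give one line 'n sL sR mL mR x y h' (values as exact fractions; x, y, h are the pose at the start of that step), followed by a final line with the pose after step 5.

0 6/29 30/169 72/4901 942/4901 2 1 W
1 60/317 12/53 -312/16801 3492/16801 1 1 S
2 3/17 15/74 -33/2516 477/2516 1 0 E
3 60/313 20/123 560/38499 6820/38499 2 0 N
4 6/29 30/169 72/4901 942/4901 2 1 W
5 60/317 12/53 -312/16801 3492/16801 1 1 S
final 1 0 E

n=0: pose=(2,1,W); sL=6/29, sR=30/169; mL=72/4901, mR=942/4901; mL+mR=6/29 → advance +1; mR−mL=30/169 → turn +1·90°
n=1: pose=(1,1,S); sL=60/317, sR=12/53; mL=-312/16801, mR=3492/16801; mL+mR=60/317 → advance +1; mR−mL=12/53 → turn +1·90°
n=2: pose=(1,0,E); sL=3/17, sR=15/74; mL=-33/2516, mR=477/2516; mL+mR=3/17 → advance +1; mR−mL=15/74 → turn +1·90°
n=3: pose=(2,0,N); sL=60/313, sR=20/123; mL=560/38499, mR=6820/38499; mL+mR=60/313 → advance +1; mR−mL=20/123 → turn +1·90°
n=4: pose=(2,1,W); sL=6/29, sR=30/169; mL=72/4901, mR=942/4901; mL+mR=6/29 → advance +1; mR−mL=30/169 → turn +1·90°
n=5: pose=(1,1,S); sL=60/317, sR=12/53; mL=-312/16801, mR=3492/16801; mL+mR=60/317 → advance +1; mR−mL=12/53 → turn +1·90°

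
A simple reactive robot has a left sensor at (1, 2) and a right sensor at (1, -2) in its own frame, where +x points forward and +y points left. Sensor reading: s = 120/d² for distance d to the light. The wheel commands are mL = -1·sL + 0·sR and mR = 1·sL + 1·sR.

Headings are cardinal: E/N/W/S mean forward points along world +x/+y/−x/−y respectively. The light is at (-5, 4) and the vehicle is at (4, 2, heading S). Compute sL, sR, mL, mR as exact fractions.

left sensor world pos  = (6, 1); dL² = 130
right sensor world pos = (2, 1); dR² = 58
sL = 120/130 = 12/13
sR = 120/58 = 60/29
mL = -1·sL + 0·sR = -12/13
mR = 1·sL + 1·sR = 1128/377

12/13 60/29 -12/13 1128/377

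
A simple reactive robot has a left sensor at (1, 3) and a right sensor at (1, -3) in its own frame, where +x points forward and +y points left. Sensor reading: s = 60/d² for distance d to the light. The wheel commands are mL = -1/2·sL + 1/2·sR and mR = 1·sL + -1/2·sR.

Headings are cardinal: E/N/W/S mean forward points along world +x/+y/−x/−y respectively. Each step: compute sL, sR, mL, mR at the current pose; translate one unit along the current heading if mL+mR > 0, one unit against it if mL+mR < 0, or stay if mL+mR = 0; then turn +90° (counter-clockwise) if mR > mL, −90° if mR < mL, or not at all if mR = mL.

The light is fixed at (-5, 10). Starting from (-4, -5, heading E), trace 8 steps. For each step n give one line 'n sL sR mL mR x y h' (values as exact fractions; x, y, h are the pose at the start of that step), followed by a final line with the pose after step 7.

n=0: pose=(-4,-5,E); sL=15/37, sR=15/82; mL=-675/6068, mR=1905/6068; mL+mR=15/74 → advance +1; mR−mL=645/1517 → turn +1·90°
n=1: pose=(-3,-5,N); sL=60/197, sR=60/221; mL=-720/43537, mR=7350/43537; mL+mR=30/197 → advance +1; mR−mL=8070/43537 → turn +1·90°
n=2: pose=(-3,-4,W); sL=6/29, sR=30/61; mL=252/1769, mR=-69/1769; mL+mR=3/29 → advance +1; mR−mL=-321/1769 → turn -1·90°
n=3: pose=(-4,-4,N); sL=60/173, sR=12/37; mL=-72/6401, mR=1182/6401; mL+mR=30/173 → advance +1; mR−mL=1254/6401 → turn +1·90°
n=4: pose=(-4,-3,W); sL=15/64, sR=3/5; mL=117/640, mR=-21/320; mL+mR=15/128 → advance +1; mR−mL=-159/640 → turn -1·90°
n=5: pose=(-5,-3,N); sL=20/51, sR=20/51; mL=0, mR=10/51; mL+mR=10/51 → advance +1; mR−mL=10/51 → turn +1·90°
n=6: pose=(-5,-2,W); sL=30/113, sR=30/41; mL=1080/4633, mR=-465/4633; mL+mR=15/113 → advance +1; mR−mL=-1545/4633 → turn -1·90°
n=7: pose=(-6,-2,N); sL=60/137, sR=12/25; mL=72/3425, mR=678/3425; mL+mR=30/137 → advance +1; mR−mL=606/3425 → turn +1·90°

0 15/37 15/82 -675/6068 1905/6068 -4 -5 E
1 60/197 60/221 -720/43537 7350/43537 -3 -5 N
2 6/29 30/61 252/1769 -69/1769 -3 -4 W
3 60/173 12/37 -72/6401 1182/6401 -4 -4 N
4 15/64 3/5 117/640 -21/320 -4 -3 W
5 20/51 20/51 0 10/51 -5 -3 N
6 30/113 30/41 1080/4633 -465/4633 -5 -2 W
7 60/137 12/25 72/3425 678/3425 -6 -2 N
final -6 -1 W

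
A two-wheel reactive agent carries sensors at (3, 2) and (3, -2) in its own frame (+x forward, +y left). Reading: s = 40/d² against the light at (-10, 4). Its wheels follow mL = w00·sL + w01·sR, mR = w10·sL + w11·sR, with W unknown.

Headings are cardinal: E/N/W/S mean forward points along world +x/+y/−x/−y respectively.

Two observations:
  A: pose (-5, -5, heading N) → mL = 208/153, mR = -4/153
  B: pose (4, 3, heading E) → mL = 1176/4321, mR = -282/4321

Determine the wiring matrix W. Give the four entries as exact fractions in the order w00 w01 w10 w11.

obs A: pose=(-5,-5,N) → sL=8/9, sR=8/17, mL=208/153, mR=-4/153
obs B: pose=(4,3,E) → sL=4/29, sR=20/149, mL=1176/4321, mR=-282/4321
sensor matrix S = [[8/9, 8/17], [4/29, 20/149]]; det S = 35968/661113
solve [mL_A; mL_B] = S·[w00; w01] and [mR_A; mR_B] = S·[w10; w11]:
  w00 = 1, w01 = 1, w10 = 1/2, w11 = -1

1 1 1/2 -1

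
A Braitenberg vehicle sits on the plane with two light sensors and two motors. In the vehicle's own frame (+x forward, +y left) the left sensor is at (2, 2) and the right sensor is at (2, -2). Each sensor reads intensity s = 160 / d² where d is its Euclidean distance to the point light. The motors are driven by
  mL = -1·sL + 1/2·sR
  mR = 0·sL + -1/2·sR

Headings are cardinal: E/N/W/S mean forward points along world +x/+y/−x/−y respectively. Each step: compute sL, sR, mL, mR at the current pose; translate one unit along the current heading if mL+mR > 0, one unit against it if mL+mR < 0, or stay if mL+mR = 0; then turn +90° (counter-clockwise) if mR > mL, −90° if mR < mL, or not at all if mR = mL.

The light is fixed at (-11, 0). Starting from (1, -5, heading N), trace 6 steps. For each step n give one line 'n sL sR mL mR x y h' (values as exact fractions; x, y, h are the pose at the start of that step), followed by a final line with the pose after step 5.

n=0: pose=(1,-5,N); sL=160/109, sR=32/41; mL=-4816/4469, mR=-16/41; mL+mR=-160/109 → advance -1; mR−mL=3072/4469 → turn +1·90°
n=1: pose=(1,-6,W); sL=40/41, sR=40/29; mL=-340/1189, mR=-20/29; mL+mR=-40/41 → advance -1; mR−mL=-480/1189 → turn -1·90°
n=2: pose=(2,-6,N); sL=160/137, sR=160/241; mL=-27600/33017, mR=-80/241; mL+mR=-160/137 → advance -1; mR−mL=16640/33017 → turn +1·90°
n=3: pose=(2,-7,W); sL=80/101, sR=80/73; mL=-1800/7373, mR=-40/73; mL+mR=-80/101 → advance -1; mR−mL=-2240/7373 → turn -1·90°
n=4: pose=(3,-7,N); sL=160/169, sR=160/281; mL=-31440/47489, mR=-80/281; mL+mR=-160/169 → advance -1; mR−mL=17920/47489 → turn +1·90°
n=5: pose=(3,-8,W); sL=40/61, sR=8/9; mL=-116/549, mR=-4/9; mL+mR=-40/61 → advance -1; mR−mL=-128/549 → turn -1·90°

0 160/109 32/41 -4816/4469 -16/41 1 -5 N
1 40/41 40/29 -340/1189 -20/29 1 -6 W
2 160/137 160/241 -27600/33017 -80/241 2 -6 N
3 80/101 80/73 -1800/7373 -40/73 2 -7 W
4 160/169 160/281 -31440/47489 -80/281 3 -7 N
5 40/61 8/9 -116/549 -4/9 3 -8 W
final 4 -8 N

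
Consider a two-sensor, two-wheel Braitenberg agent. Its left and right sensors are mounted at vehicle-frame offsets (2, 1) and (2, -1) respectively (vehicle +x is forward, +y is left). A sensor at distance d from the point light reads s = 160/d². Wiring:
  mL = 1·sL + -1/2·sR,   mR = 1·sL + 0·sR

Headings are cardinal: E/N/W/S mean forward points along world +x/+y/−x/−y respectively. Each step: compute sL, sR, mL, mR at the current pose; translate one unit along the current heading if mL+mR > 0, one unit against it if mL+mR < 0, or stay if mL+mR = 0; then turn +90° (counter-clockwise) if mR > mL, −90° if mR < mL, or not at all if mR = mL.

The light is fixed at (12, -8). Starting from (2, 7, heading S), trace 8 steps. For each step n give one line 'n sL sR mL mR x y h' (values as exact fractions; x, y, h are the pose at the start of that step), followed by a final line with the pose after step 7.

0 16/25 16/29 264/725 16/25 2 7 S
1 160/289 160/233 14160/67337 160/289 2 6 E
2 40/89 1/2 71/356 40/89 3 6 N
3 160/317 160/377 34960/119509 160/317 3 7 W
4 16/25 16/29 264/725 16/25 2 7 S
5 160/289 160/233 14160/67337 160/289 2 6 E
6 40/89 1/2 71/356 40/89 3 6 N
7 160/317 160/377 34960/119509 160/317 3 7 W
final 2 7 S

n=0: pose=(2,7,S); sL=16/25, sR=16/29; mL=264/725, mR=16/25; mL+mR=728/725 → advance +1; mR−mL=8/29 → turn +1·90°
n=1: pose=(2,6,E); sL=160/289, sR=160/233; mL=14160/67337, mR=160/289; mL+mR=51440/67337 → advance +1; mR−mL=80/233 → turn +1·90°
n=2: pose=(3,6,N); sL=40/89, sR=1/2; mL=71/356, mR=40/89; mL+mR=231/356 → advance +1; mR−mL=1/4 → turn +1·90°
n=3: pose=(3,7,W); sL=160/317, sR=160/377; mL=34960/119509, mR=160/317; mL+mR=95280/119509 → advance +1; mR−mL=80/377 → turn +1·90°
n=4: pose=(2,7,S); sL=16/25, sR=16/29; mL=264/725, mR=16/25; mL+mR=728/725 → advance +1; mR−mL=8/29 → turn +1·90°
n=5: pose=(2,6,E); sL=160/289, sR=160/233; mL=14160/67337, mR=160/289; mL+mR=51440/67337 → advance +1; mR−mL=80/233 → turn +1·90°
n=6: pose=(3,6,N); sL=40/89, sR=1/2; mL=71/356, mR=40/89; mL+mR=231/356 → advance +1; mR−mL=1/4 → turn +1·90°
n=7: pose=(3,7,W); sL=160/317, sR=160/377; mL=34960/119509, mR=160/317; mL+mR=95280/119509 → advance +1; mR−mL=80/377 → turn +1·90°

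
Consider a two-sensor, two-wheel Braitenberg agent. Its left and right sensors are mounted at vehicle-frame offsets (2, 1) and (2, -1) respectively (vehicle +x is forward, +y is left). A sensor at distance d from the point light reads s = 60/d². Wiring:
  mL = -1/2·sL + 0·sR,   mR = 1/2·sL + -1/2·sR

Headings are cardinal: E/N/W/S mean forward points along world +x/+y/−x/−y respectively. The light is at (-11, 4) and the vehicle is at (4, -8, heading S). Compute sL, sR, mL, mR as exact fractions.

left sensor world pos  = (5, -10); dL² = 452
right sensor world pos = (3, -10); dR² = 392
sL = 60/452 = 15/113
sR = 60/392 = 15/98
mL = -1/2·sL + 0·sR = -15/226
mR = 1/2·sL + -1/2·sR = -225/22148

15/113 15/98 -15/226 -225/22148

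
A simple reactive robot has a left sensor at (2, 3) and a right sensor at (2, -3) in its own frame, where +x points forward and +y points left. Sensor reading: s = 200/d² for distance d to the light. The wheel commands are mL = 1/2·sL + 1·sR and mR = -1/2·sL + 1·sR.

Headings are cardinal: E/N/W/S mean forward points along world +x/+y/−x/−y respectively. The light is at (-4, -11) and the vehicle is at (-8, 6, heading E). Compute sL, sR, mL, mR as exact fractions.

50/101 1 126/101 76/101

left sensor world pos  = (-6, 9); dL² = 404
right sensor world pos = (-6, 3); dR² = 200
sL = 200/404 = 50/101
sR = 200/200 = 1
mL = 1/2·sL + 1·sR = 126/101
mR = -1/2·sL + 1·sR = 76/101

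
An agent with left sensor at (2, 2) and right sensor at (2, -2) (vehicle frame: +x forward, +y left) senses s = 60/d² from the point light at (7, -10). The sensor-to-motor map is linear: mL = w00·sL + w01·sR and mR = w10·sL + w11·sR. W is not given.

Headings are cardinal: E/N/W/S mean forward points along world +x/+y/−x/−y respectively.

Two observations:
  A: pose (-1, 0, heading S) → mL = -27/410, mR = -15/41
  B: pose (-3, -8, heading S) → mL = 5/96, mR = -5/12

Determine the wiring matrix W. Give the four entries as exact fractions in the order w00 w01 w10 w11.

obs A: pose=(-1,0,S) → sL=3/5, sR=15/41, mL=-27/410, mR=-15/41
obs B: pose=(-3,-8,S) → sL=15/16, sR=5/12, mL=5/96, mR=-5/12
sensor matrix S = [[3/5, 15/41], [15/16, 5/12]]; det S = -61/656
solve [mL_A; mL_B] = S·[w00; w01] and [mR_A; mR_B] = S·[w10; w11]:
  w00 = 1/2, w01 = -1, w10 = 0, w11 = -1

1/2 -1 0 -1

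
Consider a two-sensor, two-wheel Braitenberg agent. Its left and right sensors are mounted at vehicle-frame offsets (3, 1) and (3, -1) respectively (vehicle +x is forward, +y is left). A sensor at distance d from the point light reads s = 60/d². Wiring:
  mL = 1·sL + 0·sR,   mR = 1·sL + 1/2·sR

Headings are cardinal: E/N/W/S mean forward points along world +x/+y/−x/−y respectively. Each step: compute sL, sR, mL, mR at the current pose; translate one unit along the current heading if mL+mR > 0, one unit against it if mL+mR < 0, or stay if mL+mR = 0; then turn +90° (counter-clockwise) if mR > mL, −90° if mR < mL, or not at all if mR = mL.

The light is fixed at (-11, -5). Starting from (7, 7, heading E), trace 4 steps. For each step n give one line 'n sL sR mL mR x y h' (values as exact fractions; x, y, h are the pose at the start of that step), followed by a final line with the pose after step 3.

0 6/61 30/281 6/61 2601/17141 7 7 E
1 20/183 12/125 20/183 3598/22875 8 7 N
2 3/20 15/113 3/20 489/2260 8 8 W
3 60/461 60/389 60/461 37170/179329 7 8 S
final 7 7 E

n=0: pose=(7,7,E); sL=6/61, sR=30/281; mL=6/61, mR=2601/17141; mL+mR=4287/17141 → advance +1; mR−mL=15/281 → turn +1·90°
n=1: pose=(8,7,N); sL=20/183, sR=12/125; mL=20/183, mR=3598/22875; mL+mR=6098/22875 → advance +1; mR−mL=6/125 → turn +1·90°
n=2: pose=(8,8,W); sL=3/20, sR=15/113; mL=3/20, mR=489/2260; mL+mR=207/565 → advance +1; mR−mL=15/226 → turn +1·90°
n=3: pose=(7,8,S); sL=60/461, sR=60/389; mL=60/461, mR=37170/179329; mL+mR=60510/179329 → advance +1; mR−mL=30/389 → turn +1·90°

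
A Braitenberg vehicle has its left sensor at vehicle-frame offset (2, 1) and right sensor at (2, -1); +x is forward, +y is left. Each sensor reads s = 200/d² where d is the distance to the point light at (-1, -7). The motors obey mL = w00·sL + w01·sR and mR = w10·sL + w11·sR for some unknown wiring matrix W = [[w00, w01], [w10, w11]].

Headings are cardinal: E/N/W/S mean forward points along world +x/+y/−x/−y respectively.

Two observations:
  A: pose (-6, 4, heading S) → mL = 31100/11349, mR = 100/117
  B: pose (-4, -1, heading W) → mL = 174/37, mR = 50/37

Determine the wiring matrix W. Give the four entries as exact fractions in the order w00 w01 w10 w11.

1/2 1 0 1/2

obs A: pose=(-6,4,S) → sL=200/97, sR=200/117, mL=31100/11349, mR=100/117
obs B: pose=(-4,-1,W) → sL=4, sR=100/37, mL=174/37, mR=50/37
sensor matrix S = [[200/97, 200/117], [4, 100/37]]; det S = -531200/419913
solve [mL_A; mL_B] = S·[w00; w01] and [mR_A; mR_B] = S·[w10; w11]:
  w00 = 1/2, w01 = 1, w10 = 0, w11 = 1/2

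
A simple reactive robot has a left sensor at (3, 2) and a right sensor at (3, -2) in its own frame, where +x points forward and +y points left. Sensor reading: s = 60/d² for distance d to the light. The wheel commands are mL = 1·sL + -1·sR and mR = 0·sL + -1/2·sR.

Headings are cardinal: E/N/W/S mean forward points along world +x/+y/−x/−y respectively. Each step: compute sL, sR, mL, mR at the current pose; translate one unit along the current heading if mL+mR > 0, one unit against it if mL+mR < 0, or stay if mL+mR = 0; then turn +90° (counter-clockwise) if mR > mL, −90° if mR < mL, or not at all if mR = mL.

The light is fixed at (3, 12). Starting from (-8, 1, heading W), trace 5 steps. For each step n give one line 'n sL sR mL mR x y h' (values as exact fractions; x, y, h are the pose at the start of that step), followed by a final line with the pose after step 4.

0 12/73 60/277 -1056/20221 -30/277 -8 1 W
1 15/52 15/32 -75/416 -15/64 -7 1 N
2 60/149 12/49 1152/7301 -6/49 -7 0 E
3 30/137 30/173 1080/23701 -15/173 -6 0 S
4 60/313 4/15 -352/4695 -2/15 -6 1 W
final -5 1 N

n=0: pose=(-8,1,W); sL=12/73, sR=60/277; mL=-1056/20221, mR=-30/277; mL+mR=-3246/20221 → advance -1; mR−mL=-1134/20221 → turn -1·90°
n=1: pose=(-7,1,N); sL=15/52, sR=15/32; mL=-75/416, mR=-15/64; mL+mR=-345/832 → advance -1; mR−mL=-45/832 → turn -1·90°
n=2: pose=(-7,0,E); sL=60/149, sR=12/49; mL=1152/7301, mR=-6/49; mL+mR=258/7301 → advance +1; mR−mL=-2046/7301 → turn -1·90°
n=3: pose=(-6,0,S); sL=30/137, sR=30/173; mL=1080/23701, mR=-15/173; mL+mR=-975/23701 → advance -1; mR−mL=-3135/23701 → turn -1·90°
n=4: pose=(-6,1,W); sL=60/313, sR=4/15; mL=-352/4695, mR=-2/15; mL+mR=-326/1565 → advance -1; mR−mL=-274/4695 → turn -1·90°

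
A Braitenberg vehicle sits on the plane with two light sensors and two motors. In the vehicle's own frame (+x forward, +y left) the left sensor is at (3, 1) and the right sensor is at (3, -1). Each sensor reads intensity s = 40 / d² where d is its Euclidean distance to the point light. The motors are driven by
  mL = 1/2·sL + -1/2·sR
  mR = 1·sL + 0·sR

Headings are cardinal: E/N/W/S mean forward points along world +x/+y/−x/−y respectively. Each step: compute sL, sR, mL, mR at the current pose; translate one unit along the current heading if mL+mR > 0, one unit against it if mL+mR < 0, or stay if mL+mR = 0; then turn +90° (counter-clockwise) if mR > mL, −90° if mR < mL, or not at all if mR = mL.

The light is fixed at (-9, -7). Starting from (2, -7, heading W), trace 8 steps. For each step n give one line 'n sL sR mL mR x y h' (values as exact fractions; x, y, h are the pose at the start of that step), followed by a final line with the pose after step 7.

0 8/13 8/13 0 8/13 2 -7 W
1 4/13 4/9 -8/117 4/13 1 -7 S
2 40/169 40/173 80/29237 40/169 1 -8 E
3 5/13 10/37 55/962 5/13 2 -8 N
4 8/13 8/13 0 8/13 2 -7 W
5 4/13 4/9 -8/117 4/13 1 -7 S
6 40/169 40/173 80/29237 40/169 1 -8 E
7 5/13 10/37 55/962 5/13 2 -8 N
final 2 -7 W

n=0: pose=(2,-7,W); sL=8/13, sR=8/13; mL=0, mR=8/13; mL+mR=8/13 → advance +1; mR−mL=8/13 → turn +1·90°
n=1: pose=(1,-7,S); sL=4/13, sR=4/9; mL=-8/117, mR=4/13; mL+mR=28/117 → advance +1; mR−mL=44/117 → turn +1·90°
n=2: pose=(1,-8,E); sL=40/169, sR=40/173; mL=80/29237, mR=40/169; mL+mR=7000/29237 → advance +1; mR−mL=6840/29237 → turn +1·90°
n=3: pose=(2,-8,N); sL=5/13, sR=10/37; mL=55/962, mR=5/13; mL+mR=425/962 → advance +1; mR−mL=315/962 → turn +1·90°
n=4: pose=(2,-7,W); sL=8/13, sR=8/13; mL=0, mR=8/13; mL+mR=8/13 → advance +1; mR−mL=8/13 → turn +1·90°
n=5: pose=(1,-7,S); sL=4/13, sR=4/9; mL=-8/117, mR=4/13; mL+mR=28/117 → advance +1; mR−mL=44/117 → turn +1·90°
n=6: pose=(1,-8,E); sL=40/169, sR=40/173; mL=80/29237, mR=40/169; mL+mR=7000/29237 → advance +1; mR−mL=6840/29237 → turn +1·90°
n=7: pose=(2,-8,N); sL=5/13, sR=10/37; mL=55/962, mR=5/13; mL+mR=425/962 → advance +1; mR−mL=315/962 → turn +1·90°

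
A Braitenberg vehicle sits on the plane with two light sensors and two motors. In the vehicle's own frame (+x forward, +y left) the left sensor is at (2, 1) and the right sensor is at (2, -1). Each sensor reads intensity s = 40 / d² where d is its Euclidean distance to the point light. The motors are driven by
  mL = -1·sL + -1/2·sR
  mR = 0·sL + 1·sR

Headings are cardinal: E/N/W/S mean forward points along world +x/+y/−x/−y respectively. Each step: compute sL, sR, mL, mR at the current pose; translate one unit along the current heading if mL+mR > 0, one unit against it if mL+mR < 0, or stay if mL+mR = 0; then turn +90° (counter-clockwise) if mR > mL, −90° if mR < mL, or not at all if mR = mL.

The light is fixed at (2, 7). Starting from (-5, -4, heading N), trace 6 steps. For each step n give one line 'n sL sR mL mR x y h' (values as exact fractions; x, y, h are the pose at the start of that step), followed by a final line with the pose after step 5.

0 8/29 40/117 -1516/3393 40/117 -5 -4 N
1 4/25 20/101 -654/2525 20/101 -5 -5 W
2 40/221 8/49 -2844/10829 8/49 -4 -5 S
3 10/29 1/4 -109/232 1/4 -4 -4 E
4 8/29 40/117 -1516/3393 40/117 -5 -4 N
5 4/25 20/101 -654/2525 20/101 -5 -5 W
final -4 -5 S

n=0: pose=(-5,-4,N); sL=8/29, sR=40/117; mL=-1516/3393, mR=40/117; mL+mR=-356/3393 → advance -1; mR−mL=892/1131 → turn +1·90°
n=1: pose=(-5,-5,W); sL=4/25, sR=20/101; mL=-654/2525, mR=20/101; mL+mR=-154/2525 → advance -1; mR−mL=1154/2525 → turn +1·90°
n=2: pose=(-4,-5,S); sL=40/221, sR=8/49; mL=-2844/10829, mR=8/49; mL+mR=-1076/10829 → advance -1; mR−mL=4612/10829 → turn +1·90°
n=3: pose=(-4,-4,E); sL=10/29, sR=1/4; mL=-109/232, mR=1/4; mL+mR=-51/232 → advance -1; mR−mL=167/232 → turn +1·90°
n=4: pose=(-5,-4,N); sL=8/29, sR=40/117; mL=-1516/3393, mR=40/117; mL+mR=-356/3393 → advance -1; mR−mL=892/1131 → turn +1·90°
n=5: pose=(-5,-5,W); sL=4/25, sR=20/101; mL=-654/2525, mR=20/101; mL+mR=-154/2525 → advance -1; mR−mL=1154/2525 → turn +1·90°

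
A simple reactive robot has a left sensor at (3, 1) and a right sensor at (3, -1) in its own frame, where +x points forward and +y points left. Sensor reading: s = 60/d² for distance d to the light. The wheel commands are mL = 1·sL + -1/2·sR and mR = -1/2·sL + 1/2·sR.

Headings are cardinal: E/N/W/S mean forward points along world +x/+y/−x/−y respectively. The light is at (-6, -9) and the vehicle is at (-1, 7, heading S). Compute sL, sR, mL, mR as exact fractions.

left sensor world pos  = (0, 4); dL² = 205
right sensor world pos = (-2, 4); dR² = 185
sL = 60/205 = 12/41
sR = 60/185 = 12/37
mL = 1·sL + -1/2·sR = 198/1517
mR = -1/2·sL + 1/2·sR = 24/1517

12/41 12/37 198/1517 24/1517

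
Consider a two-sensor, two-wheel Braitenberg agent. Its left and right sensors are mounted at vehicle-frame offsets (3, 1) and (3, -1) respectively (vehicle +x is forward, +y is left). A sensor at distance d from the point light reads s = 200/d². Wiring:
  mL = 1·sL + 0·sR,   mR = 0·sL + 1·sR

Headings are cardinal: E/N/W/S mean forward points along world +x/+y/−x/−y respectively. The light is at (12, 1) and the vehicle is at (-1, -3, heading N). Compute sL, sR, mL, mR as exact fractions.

200/197 40/29 200/197 40/29

left sensor world pos  = (-2, 0); dL² = 197
right sensor world pos = (0, 0); dR² = 145
sL = 200/197 = 200/197
sR = 200/145 = 40/29
mL = 1·sL + 0·sR = 200/197
mR = 0·sL + 1·sR = 40/29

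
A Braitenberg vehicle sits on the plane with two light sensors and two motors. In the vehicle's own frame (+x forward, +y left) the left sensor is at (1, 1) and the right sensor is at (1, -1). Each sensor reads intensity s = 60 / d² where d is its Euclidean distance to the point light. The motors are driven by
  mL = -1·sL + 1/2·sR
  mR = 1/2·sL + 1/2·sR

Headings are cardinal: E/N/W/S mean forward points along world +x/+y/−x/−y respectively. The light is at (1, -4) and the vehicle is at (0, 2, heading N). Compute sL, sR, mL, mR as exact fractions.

60/53 60/49 -1350/2597 3060/2597

left sensor world pos  = (-1, 3); dL² = 53
right sensor world pos = (1, 3); dR² = 49
sL = 60/53 = 60/53
sR = 60/49 = 60/49
mL = -1·sL + 1/2·sR = -1350/2597
mR = 1/2·sL + 1/2·sR = 3060/2597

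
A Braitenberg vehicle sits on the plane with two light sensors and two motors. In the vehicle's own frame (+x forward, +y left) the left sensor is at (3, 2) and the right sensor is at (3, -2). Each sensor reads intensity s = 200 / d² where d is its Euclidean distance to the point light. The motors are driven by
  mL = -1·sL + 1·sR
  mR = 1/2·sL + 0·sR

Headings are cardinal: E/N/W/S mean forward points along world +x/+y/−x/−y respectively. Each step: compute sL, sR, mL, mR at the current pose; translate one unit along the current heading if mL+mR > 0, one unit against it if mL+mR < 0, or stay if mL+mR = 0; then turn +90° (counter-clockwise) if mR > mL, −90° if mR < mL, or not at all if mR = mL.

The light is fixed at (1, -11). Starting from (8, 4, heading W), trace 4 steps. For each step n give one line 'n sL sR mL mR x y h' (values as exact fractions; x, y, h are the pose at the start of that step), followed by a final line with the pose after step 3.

0 40/37 40/61 -960/2257 20/37 8 4 W
1 25/26 5/4 15/52 25/52 7 4 S
2 200/337 8/9 896/3033 100/337 7 3 E
3 100/157 20/37 -560/5809 50/157 8 3 N
final 8 4 W

n=0: pose=(8,4,W); sL=40/37, sR=40/61; mL=-960/2257, mR=20/37; mL+mR=260/2257 → advance +1; mR−mL=2180/2257 → turn +1·90°
n=1: pose=(7,4,S); sL=25/26, sR=5/4; mL=15/52, mR=25/52; mL+mR=10/13 → advance +1; mR−mL=5/26 → turn +1·90°
n=2: pose=(7,3,E); sL=200/337, sR=8/9; mL=896/3033, mR=100/337; mL+mR=1796/3033 → advance +1; mR−mL=4/3033 → turn +1·90°
n=3: pose=(8,3,N); sL=100/157, sR=20/37; mL=-560/5809, mR=50/157; mL+mR=1290/5809 → advance +1; mR−mL=2410/5809 → turn +1·90°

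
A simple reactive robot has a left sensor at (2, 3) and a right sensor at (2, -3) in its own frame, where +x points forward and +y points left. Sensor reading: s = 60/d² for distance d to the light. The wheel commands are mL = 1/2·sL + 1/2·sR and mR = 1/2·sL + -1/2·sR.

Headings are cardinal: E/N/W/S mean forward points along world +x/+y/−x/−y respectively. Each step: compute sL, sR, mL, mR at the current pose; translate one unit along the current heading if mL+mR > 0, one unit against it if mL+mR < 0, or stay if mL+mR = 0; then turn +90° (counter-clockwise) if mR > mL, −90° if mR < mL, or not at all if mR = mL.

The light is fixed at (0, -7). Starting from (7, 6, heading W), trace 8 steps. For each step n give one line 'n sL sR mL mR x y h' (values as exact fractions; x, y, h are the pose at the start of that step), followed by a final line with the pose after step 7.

0 12/25 60/281 2436/7025 936/7025 7 6 W
1 10/39 10/51 50/221 20/663 6 6 N
2 60/353 12/37 3228/13061 -1008/13061 6 7 E
3 15/61 3/8 303/976 -63/976 7 7 S
4 12/25 60/281 2436/7025 936/7025 7 6 W
5 10/39 10/51 50/221 20/663 6 6 N
6 60/353 12/37 3228/13061 -1008/13061 6 7 E
7 15/61 3/8 303/976 -63/976 7 7 S
final 7 6 W

n=0: pose=(7,6,W); sL=12/25, sR=60/281; mL=2436/7025, mR=936/7025; mL+mR=12/25 → advance +1; mR−mL=-60/281 → turn -1·90°
n=1: pose=(6,6,N); sL=10/39, sR=10/51; mL=50/221, mR=20/663; mL+mR=10/39 → advance +1; mR−mL=-10/51 → turn -1·90°
n=2: pose=(6,7,E); sL=60/353, sR=12/37; mL=3228/13061, mR=-1008/13061; mL+mR=60/353 → advance +1; mR−mL=-12/37 → turn -1·90°
n=3: pose=(7,7,S); sL=15/61, sR=3/8; mL=303/976, mR=-63/976; mL+mR=15/61 → advance +1; mR−mL=-3/8 → turn -1·90°
n=4: pose=(7,6,W); sL=12/25, sR=60/281; mL=2436/7025, mR=936/7025; mL+mR=12/25 → advance +1; mR−mL=-60/281 → turn -1·90°
n=5: pose=(6,6,N); sL=10/39, sR=10/51; mL=50/221, mR=20/663; mL+mR=10/39 → advance +1; mR−mL=-10/51 → turn -1·90°
n=6: pose=(6,7,E); sL=60/353, sR=12/37; mL=3228/13061, mR=-1008/13061; mL+mR=60/353 → advance +1; mR−mL=-12/37 → turn -1·90°
n=7: pose=(7,7,S); sL=15/61, sR=3/8; mL=303/976, mR=-63/976; mL+mR=15/61 → advance +1; mR−mL=-3/8 → turn -1·90°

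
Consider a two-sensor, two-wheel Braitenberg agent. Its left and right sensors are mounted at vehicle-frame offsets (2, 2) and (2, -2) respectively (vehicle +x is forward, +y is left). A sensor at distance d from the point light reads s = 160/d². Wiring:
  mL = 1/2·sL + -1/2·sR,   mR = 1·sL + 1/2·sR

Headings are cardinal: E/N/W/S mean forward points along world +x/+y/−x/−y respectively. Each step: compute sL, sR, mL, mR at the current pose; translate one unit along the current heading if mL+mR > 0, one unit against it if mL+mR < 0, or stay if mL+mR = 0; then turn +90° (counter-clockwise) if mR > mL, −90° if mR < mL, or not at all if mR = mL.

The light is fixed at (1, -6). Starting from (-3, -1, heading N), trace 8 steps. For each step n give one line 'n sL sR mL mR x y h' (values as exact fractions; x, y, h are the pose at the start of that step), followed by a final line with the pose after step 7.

0 32/17 160/53 -512/901 3056/901 -3 -1 N
1 40/13 8/5 48/65 252/65 -3 0 W
2 32/5 32/13 128/65 496/65 -4 0 S
3 80/29 80/9 -800/261 1880/261 -4 -1 E
4 32/17 160/53 -512/901 3056/901 -3 -1 N
5 40/13 8/5 48/65 252/65 -3 0 W
6 32/5 32/13 128/65 496/65 -4 0 S
7 80/29 80/9 -800/261 1880/261 -4 -1 E
final -3 -1 N

n=0: pose=(-3,-1,N); sL=32/17, sR=160/53; mL=-512/901, mR=3056/901; mL+mR=48/17 → advance +1; mR−mL=3568/901 → turn +1·90°
n=1: pose=(-3,0,W); sL=40/13, sR=8/5; mL=48/65, mR=252/65; mL+mR=60/13 → advance +1; mR−mL=204/65 → turn +1·90°
n=2: pose=(-4,0,S); sL=32/5, sR=32/13; mL=128/65, mR=496/65; mL+mR=48/5 → advance +1; mR−mL=368/65 → turn +1·90°
n=3: pose=(-4,-1,E); sL=80/29, sR=80/9; mL=-800/261, mR=1880/261; mL+mR=120/29 → advance +1; mR−mL=2680/261 → turn +1·90°
n=4: pose=(-3,-1,N); sL=32/17, sR=160/53; mL=-512/901, mR=3056/901; mL+mR=48/17 → advance +1; mR−mL=3568/901 → turn +1·90°
n=5: pose=(-3,0,W); sL=40/13, sR=8/5; mL=48/65, mR=252/65; mL+mR=60/13 → advance +1; mR−mL=204/65 → turn +1·90°
n=6: pose=(-4,0,S); sL=32/5, sR=32/13; mL=128/65, mR=496/65; mL+mR=48/5 → advance +1; mR−mL=368/65 → turn +1·90°
n=7: pose=(-4,-1,E); sL=80/29, sR=80/9; mL=-800/261, mR=1880/261; mL+mR=120/29 → advance +1; mR−mL=2680/261 → turn +1·90°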